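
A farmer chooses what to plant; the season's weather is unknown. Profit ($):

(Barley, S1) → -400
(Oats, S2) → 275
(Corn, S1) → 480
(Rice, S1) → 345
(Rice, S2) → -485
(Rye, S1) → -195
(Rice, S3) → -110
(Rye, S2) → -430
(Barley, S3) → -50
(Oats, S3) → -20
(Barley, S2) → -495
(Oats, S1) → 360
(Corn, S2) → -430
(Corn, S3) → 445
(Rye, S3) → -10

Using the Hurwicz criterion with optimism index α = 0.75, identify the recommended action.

Oats

Oats: 0.75·360 + 0.25·(-20) = 265
Corn: 0.75·480 + 0.25·(-430) = 252.5
Rice: 0.75·345 + 0.25·(-485) = 137.5
Rye: 0.75·(-10) + 0.25·(-430) = -115
Barley: 0.75·(-50) + 0.25·(-495) = -161.25
Highest Hurwicz score = 265 → Oats.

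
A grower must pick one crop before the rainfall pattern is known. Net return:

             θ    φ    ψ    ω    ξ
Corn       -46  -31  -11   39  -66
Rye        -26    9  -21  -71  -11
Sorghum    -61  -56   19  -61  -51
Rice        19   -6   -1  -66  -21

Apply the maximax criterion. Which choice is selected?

Corn

Row maxima: Corn=39, Rye=9, Sorghum=19, Rice=19
Best best-case = 39 → Corn.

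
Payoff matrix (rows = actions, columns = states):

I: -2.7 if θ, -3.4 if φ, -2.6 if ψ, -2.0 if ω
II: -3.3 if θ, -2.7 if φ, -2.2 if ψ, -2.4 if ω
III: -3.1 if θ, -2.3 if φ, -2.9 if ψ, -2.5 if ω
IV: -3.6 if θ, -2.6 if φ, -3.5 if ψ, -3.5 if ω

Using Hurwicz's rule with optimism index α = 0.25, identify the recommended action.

I: 0.25·(-2.0) + 0.75·(-3.4) = -3.05
II: 0.25·(-2.2) + 0.75·(-3.3) = -3.025
III: 0.25·(-2.3) + 0.75·(-3.1) = -2.9
IV: 0.25·(-2.6) + 0.75·(-3.6) = -3.35
Highest Hurwicz score = -2.9 → III.

III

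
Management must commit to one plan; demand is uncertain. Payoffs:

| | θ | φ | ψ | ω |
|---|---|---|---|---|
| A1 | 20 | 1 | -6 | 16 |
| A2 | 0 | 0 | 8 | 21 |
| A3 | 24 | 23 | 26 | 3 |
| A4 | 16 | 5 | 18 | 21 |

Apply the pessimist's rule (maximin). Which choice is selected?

A4

Row minima: A1=-6, A2=0, A3=3, A4=5
Best worst-case = 5 → A4.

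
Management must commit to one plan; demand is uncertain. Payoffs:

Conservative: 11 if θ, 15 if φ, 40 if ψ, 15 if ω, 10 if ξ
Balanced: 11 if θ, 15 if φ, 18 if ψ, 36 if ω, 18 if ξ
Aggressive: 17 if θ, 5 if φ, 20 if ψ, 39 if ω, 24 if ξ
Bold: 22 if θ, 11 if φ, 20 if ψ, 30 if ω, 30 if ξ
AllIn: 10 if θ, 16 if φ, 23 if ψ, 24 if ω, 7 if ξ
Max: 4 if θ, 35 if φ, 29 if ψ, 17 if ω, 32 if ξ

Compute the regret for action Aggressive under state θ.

5

Best payoff under θ is 22.
Regret = 22 − 17 = 5.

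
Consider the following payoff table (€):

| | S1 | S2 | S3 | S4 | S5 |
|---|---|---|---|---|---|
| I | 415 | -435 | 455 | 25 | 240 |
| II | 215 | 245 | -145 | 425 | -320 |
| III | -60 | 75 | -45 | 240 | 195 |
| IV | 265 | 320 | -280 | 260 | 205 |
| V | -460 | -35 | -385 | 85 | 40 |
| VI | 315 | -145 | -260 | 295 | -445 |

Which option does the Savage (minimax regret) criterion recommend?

Column bests: S1=415, S2=320, S3=455, S4=425, S5=240.
I regrets: 0, 755, 0, 400, 0 → max 755
II regrets: 200, 75, 600, 0, 560 → max 600
III regrets: 475, 245, 500, 185, 45 → max 500
IV regrets: 150, 0, 735, 165, 35 → max 735
V regrets: 875, 355, 840, 340, 200 → max 875
VI regrets: 100, 465, 715, 130, 685 → max 715
Smallest max regret = 500 → III.

III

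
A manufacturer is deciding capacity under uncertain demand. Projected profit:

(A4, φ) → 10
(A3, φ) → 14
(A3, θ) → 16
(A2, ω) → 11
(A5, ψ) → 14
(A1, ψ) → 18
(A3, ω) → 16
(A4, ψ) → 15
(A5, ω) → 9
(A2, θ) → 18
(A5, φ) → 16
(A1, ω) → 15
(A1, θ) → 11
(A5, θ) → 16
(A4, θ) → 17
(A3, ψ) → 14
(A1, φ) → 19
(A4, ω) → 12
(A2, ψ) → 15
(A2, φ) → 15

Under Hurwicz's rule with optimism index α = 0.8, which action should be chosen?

A1

A1: 0.8·19 + 0.2·11 = 17.4
A2: 0.8·18 + 0.2·11 = 16.6
A3: 0.8·16 + 0.2·14 = 15.6
A4: 0.8·17 + 0.2·10 = 15.6
A5: 0.8·16 + 0.2·9 = 14.6
Highest Hurwicz score = 17.4 → A1.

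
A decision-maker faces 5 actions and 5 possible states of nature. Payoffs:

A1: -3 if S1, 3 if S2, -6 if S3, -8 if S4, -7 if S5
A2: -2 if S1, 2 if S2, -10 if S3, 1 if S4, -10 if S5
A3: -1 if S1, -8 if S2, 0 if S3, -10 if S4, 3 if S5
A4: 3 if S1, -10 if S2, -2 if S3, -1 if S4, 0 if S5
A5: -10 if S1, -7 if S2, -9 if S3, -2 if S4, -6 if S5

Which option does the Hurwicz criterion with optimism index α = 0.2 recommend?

A1: 0.2·3 + 0.8·(-8) = -5.8
A2: 0.2·2 + 0.8·(-10) = -7.6
A3: 0.2·3 + 0.8·(-10) = -7.4
A4: 0.2·3 + 0.8·(-10) = -7.4
A5: 0.2·(-2) + 0.8·(-10) = -8.4
Highest Hurwicz score = -5.8 → A1.

A1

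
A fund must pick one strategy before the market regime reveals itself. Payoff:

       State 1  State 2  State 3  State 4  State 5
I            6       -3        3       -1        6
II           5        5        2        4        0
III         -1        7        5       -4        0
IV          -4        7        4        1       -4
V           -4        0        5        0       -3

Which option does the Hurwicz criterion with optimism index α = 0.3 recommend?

I: 0.3·6 + 0.7·(-3) = -0.3
II: 0.3·5 + 0.7·0 = 1.5
III: 0.3·7 + 0.7·(-4) = -0.7
IV: 0.3·7 + 0.7·(-4) = -0.7
V: 0.3·5 + 0.7·(-4) = -1.3
Highest Hurwicz score = 1.5 → II.

II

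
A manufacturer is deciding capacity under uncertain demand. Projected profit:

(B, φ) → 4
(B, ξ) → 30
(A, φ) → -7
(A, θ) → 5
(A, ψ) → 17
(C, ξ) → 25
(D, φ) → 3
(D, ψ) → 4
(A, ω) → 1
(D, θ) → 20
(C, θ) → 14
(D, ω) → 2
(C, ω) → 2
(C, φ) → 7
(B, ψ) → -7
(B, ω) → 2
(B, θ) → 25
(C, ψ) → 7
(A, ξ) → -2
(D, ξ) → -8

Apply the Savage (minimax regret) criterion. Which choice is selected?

C

Column bests: θ=25, φ=7, ψ=17, ω=2, ξ=30.
A regrets: 20, 14, 0, 1, 32 → max 32
B regrets: 0, 3, 24, 0, 0 → max 24
C regrets: 11, 0, 10, 0, 5 → max 11
D regrets: 5, 4, 13, 0, 38 → max 38
Smallest max regret = 11 → C.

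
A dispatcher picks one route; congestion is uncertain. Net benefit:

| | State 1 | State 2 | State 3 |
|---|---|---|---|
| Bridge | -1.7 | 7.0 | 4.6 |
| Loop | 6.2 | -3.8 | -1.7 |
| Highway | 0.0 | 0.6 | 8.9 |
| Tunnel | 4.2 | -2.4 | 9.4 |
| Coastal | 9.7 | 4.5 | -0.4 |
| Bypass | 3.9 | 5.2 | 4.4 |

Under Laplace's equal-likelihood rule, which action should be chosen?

Coastal

Row averages: Bridge=3.3, Loop=7/30, Highway=19/6, Tunnel=56/15, Coastal=4.6, Bypass=4.5
Highest average = 4.6 → Coastal.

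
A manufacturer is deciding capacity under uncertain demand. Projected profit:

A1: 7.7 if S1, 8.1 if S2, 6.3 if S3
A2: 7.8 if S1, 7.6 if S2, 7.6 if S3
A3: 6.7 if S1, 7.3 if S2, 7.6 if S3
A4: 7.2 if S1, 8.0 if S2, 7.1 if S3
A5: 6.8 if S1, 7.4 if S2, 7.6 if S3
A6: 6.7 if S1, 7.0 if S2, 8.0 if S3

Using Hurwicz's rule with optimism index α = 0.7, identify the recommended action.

A2

A1: 0.7·8.1 + 0.3·6.3 = 7.56
A2: 0.7·7.8 + 0.3·7.6 = 7.74
A3: 0.7·7.6 + 0.3·6.7 = 7.33
A4: 0.7·8.0 + 0.3·7.1 = 7.73
A5: 0.7·7.6 + 0.3·6.8 = 7.36
A6: 0.7·8.0 + 0.3·6.7 = 7.61
Highest Hurwicz score = 7.74 → A2.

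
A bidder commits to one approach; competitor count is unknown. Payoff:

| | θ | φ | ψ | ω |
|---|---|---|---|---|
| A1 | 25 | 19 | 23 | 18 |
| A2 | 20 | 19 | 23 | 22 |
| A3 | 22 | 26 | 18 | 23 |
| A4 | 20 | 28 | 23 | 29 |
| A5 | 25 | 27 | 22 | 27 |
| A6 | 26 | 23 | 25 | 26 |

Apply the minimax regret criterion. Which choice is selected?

Column bests: θ=26, φ=28, ψ=25, ω=29.
A1 regrets: 1, 9, 2, 11 → max 11
A2 regrets: 6, 9, 2, 7 → max 9
A3 regrets: 4, 2, 7, 6 → max 7
A4 regrets: 6, 0, 2, 0 → max 6
A5 regrets: 1, 1, 3, 2 → max 3
A6 regrets: 0, 5, 0, 3 → max 5
Smallest max regret = 3 → A5.

A5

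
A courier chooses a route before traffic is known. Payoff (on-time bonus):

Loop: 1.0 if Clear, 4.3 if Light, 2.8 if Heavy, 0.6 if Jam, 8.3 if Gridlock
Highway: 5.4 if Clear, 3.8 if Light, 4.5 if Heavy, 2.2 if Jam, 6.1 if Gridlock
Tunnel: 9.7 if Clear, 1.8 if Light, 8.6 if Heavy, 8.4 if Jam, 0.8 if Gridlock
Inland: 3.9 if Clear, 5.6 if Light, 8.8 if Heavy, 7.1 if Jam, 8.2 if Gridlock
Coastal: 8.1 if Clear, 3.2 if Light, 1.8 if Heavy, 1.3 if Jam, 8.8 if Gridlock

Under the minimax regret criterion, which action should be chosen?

Column bests: Clear=9.7, Light=5.6, Heavy=8.8, Jam=8.4, Gridlock=8.8.
Loop regrets: 8.7, 1.3, 6.0, 7.8, 0.5 → max 8.7
Highway regrets: 4.3, 1.8, 4.3, 6.2, 2.7 → max 6.2
Tunnel regrets: 0.0, 3.8, 0.2, 0.0, 8.0 → max 8.0
Inland regrets: 5.8, 0.0, 0.0, 1.3, 0.6 → max 5.8
Coastal regrets: 1.6, 2.4, 7.0, 7.1, 0.0 → max 7.1
Smallest max regret = 5.8 → Inland.

Inland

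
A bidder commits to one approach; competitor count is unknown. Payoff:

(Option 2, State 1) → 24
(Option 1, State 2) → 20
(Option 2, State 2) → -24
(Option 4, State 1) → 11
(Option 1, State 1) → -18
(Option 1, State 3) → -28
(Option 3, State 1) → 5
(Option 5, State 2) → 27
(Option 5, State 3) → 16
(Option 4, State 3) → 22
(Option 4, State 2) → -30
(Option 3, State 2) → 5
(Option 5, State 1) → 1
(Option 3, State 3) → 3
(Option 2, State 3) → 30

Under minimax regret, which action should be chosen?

Option 5

Column bests: State 1=24, State 2=27, State 3=30.
Option 1 regrets: 42, 7, 58 → max 58
Option 2 regrets: 0, 51, 0 → max 51
Option 3 regrets: 19, 22, 27 → max 27
Option 4 regrets: 13, 57, 8 → max 57
Option 5 regrets: 23, 0, 14 → max 23
Smallest max regret = 23 → Option 5.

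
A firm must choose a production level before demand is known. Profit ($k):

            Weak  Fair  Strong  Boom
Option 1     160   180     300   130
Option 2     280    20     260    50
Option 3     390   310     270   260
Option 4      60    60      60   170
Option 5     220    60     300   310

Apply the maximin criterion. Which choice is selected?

Option 3

Row minima: Option 1=130, Option 2=20, Option 3=260, Option 4=60, Option 5=60
Best worst-case = 260 → Option 3.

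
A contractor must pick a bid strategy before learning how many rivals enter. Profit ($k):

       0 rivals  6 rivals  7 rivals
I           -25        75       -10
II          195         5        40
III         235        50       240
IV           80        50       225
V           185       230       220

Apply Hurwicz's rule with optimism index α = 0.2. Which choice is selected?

I: 0.2·75 + 0.8·(-25) = -5
II: 0.2·195 + 0.8·5 = 43
III: 0.2·240 + 0.8·50 = 88
IV: 0.2·225 + 0.8·50 = 85
V: 0.2·230 + 0.8·185 = 194
Highest Hurwicz score = 194 → V.

V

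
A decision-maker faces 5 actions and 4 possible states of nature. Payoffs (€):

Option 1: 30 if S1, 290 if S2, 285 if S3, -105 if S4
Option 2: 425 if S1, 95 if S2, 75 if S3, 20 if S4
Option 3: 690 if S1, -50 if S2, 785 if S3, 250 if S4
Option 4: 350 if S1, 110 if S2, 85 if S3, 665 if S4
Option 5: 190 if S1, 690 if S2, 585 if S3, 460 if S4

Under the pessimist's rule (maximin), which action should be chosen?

Option 5

Row minima: Option 1=-105, Option 2=20, Option 3=-50, Option 4=85, Option 5=190
Best worst-case = 190 → Option 5.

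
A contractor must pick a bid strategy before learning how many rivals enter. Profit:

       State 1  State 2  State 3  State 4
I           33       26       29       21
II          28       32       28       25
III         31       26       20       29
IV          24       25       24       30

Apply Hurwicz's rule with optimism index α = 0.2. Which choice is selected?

II

I: 0.2·33 + 0.8·21 = 23.4
II: 0.2·32 + 0.8·25 = 26.4
III: 0.2·31 + 0.8·20 = 22.2
IV: 0.2·30 + 0.8·24 = 25.2
Highest Hurwicz score = 26.4 → II.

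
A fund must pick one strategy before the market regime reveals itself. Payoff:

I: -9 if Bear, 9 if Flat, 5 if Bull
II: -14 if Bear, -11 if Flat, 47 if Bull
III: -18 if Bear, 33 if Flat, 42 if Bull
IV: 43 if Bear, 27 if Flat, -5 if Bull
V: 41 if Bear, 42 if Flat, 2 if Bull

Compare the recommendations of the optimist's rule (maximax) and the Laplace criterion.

Row maxima: I=9, II=47, III=42, IV=43, V=42
Best best-case = 47 → II.
Row averages: I=5/3, II=22/3, III=19, IV=65/3, V=85/3
Highest average = 85/3 → V.

maximax → II; laplace → V (disagree)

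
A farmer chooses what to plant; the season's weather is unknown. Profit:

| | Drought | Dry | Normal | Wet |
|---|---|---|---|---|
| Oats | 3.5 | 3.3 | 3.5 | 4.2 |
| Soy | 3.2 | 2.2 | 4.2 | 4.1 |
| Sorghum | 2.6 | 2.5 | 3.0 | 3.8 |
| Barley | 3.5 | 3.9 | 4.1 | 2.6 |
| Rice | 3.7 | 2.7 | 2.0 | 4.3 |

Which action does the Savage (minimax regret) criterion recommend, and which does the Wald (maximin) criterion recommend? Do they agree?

Column bests: Drought=3.7, Dry=3.9, Normal=4.2, Wet=4.3.
Oats regrets: 0.2, 0.6, 0.7, 0.1 → max 0.7
Soy regrets: 0.5, 1.7, 0.0, 0.2 → max 1.7
Sorghum regrets: 1.1, 1.4, 1.2, 0.5 → max 1.4
Barley regrets: 0.2, 0.0, 0.1, 1.7 → max 1.7
Rice regrets: 0.0, 1.2, 2.2, 0.0 → max 2.2
Smallest max regret = 0.7 → Oats.
Row minima: Oats=3.3, Soy=2.2, Sorghum=2.5, Barley=2.6, Rice=2.0
Best worst-case = 3.3 → Oats.

minimax regret → Oats; maximin → Oats (agree)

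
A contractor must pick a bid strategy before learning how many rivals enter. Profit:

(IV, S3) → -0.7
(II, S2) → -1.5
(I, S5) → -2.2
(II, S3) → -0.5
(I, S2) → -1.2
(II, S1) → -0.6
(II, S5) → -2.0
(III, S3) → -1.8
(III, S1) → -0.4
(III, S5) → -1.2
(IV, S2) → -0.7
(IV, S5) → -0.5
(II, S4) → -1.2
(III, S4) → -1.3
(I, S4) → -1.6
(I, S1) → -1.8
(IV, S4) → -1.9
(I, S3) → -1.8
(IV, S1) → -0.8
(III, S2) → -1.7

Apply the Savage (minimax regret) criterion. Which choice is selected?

Column bests: S1=-0.4, S2=-0.7, S3=-0.5, S4=-1.2, S5=-0.5.
I regrets: 1.4, 0.5, 1.3, 0.4, 1.7 → max 1.7
II regrets: 0.2, 0.8, 0.0, 0.0, 1.5 → max 1.5
III regrets: 0.0, 1.0, 1.3, 0.1, 0.7 → max 1.3
IV regrets: 0.4, 0.0, 0.2, 0.7, 0.0 → max 0.7
Smallest max regret = 0.7 → IV.

IV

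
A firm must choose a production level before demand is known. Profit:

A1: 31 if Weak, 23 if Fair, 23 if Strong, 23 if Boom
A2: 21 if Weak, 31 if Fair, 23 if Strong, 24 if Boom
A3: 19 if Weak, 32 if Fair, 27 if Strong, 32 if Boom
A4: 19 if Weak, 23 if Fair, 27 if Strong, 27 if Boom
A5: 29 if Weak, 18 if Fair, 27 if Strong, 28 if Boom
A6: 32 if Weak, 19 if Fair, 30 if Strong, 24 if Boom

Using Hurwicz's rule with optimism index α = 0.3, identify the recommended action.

A1: 0.3·31 + 0.7·23 = 25.4
A2: 0.3·31 + 0.7·21 = 24
A3: 0.3·32 + 0.7·19 = 22.9
A4: 0.3·27 + 0.7·19 = 21.4
A5: 0.3·29 + 0.7·18 = 21.3
A6: 0.3·32 + 0.7·19 = 22.9
Highest Hurwicz score = 25.4 → A1.

A1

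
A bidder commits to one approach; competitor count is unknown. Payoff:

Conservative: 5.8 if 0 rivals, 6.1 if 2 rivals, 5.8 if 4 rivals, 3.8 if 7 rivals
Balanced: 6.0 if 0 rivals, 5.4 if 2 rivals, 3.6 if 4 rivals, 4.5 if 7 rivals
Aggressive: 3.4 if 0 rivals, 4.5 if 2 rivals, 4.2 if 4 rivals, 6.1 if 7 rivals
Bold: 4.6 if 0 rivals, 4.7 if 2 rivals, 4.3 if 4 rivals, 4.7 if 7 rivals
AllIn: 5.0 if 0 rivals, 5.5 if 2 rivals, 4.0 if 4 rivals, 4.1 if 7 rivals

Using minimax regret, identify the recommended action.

Column bests: 0 rivals=6.0, 2 rivals=6.1, 4 rivals=5.8, 7 rivals=6.1.
Conservative regrets: 0.2, 0.0, 0.0, 2.3 → max 2.3
Balanced regrets: 0.0, 0.7, 2.2, 1.6 → max 2.2
Aggressive regrets: 2.6, 1.6, 1.6, 0.0 → max 2.6
Bold regrets: 1.4, 1.4, 1.5, 1.4 → max 1.5
AllIn regrets: 1.0, 0.6, 1.8, 2.0 → max 2.0
Smallest max regret = 1.5 → Bold.

Bold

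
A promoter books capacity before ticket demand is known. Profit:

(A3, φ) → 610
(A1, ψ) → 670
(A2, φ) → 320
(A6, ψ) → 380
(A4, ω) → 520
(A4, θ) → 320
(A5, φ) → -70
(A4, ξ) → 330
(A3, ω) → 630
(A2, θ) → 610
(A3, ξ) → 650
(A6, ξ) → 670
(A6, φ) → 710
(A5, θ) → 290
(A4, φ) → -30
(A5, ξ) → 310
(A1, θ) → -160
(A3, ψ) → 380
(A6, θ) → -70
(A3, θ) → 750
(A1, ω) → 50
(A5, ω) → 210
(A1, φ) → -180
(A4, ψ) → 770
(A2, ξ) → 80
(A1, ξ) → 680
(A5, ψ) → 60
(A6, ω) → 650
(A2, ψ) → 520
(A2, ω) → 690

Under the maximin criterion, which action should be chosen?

Row minima: A1=-180, A2=80, A3=380, A4=-30, A5=-70, A6=-70
Best worst-case = 380 → A3.

A3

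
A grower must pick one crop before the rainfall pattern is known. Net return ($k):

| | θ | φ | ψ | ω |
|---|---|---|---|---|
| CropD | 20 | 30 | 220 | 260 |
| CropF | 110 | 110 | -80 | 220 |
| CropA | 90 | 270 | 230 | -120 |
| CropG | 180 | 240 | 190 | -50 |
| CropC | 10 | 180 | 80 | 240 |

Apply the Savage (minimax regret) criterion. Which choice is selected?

Column bests: θ=180, φ=270, ψ=230, ω=260.
CropD regrets: 160, 240, 10, 0 → max 240
CropF regrets: 70, 160, 310, 40 → max 310
CropA regrets: 90, 0, 0, 380 → max 380
CropG regrets: 0, 30, 40, 310 → max 310
CropC regrets: 170, 90, 150, 20 → max 170
Smallest max regret = 170 → CropC.

CropC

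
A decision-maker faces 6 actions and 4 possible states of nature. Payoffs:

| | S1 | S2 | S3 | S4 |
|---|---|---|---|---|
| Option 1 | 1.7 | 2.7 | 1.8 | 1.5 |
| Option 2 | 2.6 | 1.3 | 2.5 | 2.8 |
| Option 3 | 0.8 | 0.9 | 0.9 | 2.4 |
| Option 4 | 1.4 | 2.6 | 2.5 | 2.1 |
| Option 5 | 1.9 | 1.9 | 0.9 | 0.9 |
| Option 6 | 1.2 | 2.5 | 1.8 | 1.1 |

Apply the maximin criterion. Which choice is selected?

Option 1

Row minima: Option 1=1.5, Option 2=1.3, Option 3=0.8, Option 4=1.4, Option 5=0.9, Option 6=1.1
Best worst-case = 1.5 → Option 1.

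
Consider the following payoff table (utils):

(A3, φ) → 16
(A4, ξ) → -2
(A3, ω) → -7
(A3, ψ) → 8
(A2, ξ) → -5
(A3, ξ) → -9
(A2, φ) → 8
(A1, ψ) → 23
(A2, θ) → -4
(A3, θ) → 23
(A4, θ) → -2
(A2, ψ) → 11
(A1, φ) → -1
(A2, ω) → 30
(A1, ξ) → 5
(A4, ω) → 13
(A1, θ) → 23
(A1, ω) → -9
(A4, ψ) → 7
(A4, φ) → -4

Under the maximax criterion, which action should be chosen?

A2

Row maxima: A1=23, A2=30, A3=23, A4=13
Best best-case = 30 → A2.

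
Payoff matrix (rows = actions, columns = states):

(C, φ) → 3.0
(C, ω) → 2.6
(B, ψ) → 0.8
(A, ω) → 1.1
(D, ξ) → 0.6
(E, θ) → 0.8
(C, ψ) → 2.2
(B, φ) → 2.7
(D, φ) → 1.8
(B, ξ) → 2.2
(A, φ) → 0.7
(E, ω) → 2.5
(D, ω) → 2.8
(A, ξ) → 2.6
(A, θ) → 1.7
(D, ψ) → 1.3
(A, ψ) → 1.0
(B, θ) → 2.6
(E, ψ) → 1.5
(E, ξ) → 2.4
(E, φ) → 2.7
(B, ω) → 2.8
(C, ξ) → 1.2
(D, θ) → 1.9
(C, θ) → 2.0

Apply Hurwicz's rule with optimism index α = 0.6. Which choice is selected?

A: 0.6·2.6 + 0.4·0.7 = 1.84
B: 0.6·2.8 + 0.4·0.8 = 2
C: 0.6·3.0 + 0.4·1.2 = 2.28
D: 0.6·2.8 + 0.4·0.6 = 1.92
E: 0.6·2.7 + 0.4·0.8 = 1.94
Highest Hurwicz score = 2.28 → C.

C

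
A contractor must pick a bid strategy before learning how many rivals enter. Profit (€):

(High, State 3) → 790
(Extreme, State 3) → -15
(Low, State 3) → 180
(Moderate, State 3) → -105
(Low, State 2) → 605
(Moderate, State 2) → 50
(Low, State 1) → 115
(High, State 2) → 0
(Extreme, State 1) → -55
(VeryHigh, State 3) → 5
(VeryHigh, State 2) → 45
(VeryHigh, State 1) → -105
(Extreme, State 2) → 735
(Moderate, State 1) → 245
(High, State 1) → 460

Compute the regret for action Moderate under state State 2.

685

Best payoff under State 2 is 735.
Regret = 735 − 50 = 685.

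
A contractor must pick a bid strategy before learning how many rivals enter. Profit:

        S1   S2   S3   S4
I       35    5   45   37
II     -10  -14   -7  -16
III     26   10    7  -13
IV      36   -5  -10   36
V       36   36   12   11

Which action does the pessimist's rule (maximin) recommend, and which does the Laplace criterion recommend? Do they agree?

maximin → V; laplace → I (disagree)

Row minima: I=5, II=-16, III=-13, IV=-10, V=11
Best worst-case = 11 → V.
Row averages: I=30.5, II=-11.75, III=7.5, IV=14.25, V=23.75
Highest average = 30.5 → I.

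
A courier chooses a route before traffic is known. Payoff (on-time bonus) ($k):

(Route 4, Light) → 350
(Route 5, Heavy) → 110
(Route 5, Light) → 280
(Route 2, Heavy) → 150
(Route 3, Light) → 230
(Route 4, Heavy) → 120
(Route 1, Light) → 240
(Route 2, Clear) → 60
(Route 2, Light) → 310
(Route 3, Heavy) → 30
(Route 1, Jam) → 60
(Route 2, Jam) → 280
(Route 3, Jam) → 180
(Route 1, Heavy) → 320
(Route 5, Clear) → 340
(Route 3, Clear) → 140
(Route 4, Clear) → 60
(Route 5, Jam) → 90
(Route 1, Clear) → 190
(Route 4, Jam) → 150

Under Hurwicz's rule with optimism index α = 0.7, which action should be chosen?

Route 1: 0.7·320 + 0.3·60 = 242
Route 2: 0.7·310 + 0.3·60 = 235
Route 3: 0.7·230 + 0.3·30 = 170
Route 4: 0.7·350 + 0.3·60 = 263
Route 5: 0.7·340 + 0.3·90 = 265
Highest Hurwicz score = 265 → Route 5.

Route 5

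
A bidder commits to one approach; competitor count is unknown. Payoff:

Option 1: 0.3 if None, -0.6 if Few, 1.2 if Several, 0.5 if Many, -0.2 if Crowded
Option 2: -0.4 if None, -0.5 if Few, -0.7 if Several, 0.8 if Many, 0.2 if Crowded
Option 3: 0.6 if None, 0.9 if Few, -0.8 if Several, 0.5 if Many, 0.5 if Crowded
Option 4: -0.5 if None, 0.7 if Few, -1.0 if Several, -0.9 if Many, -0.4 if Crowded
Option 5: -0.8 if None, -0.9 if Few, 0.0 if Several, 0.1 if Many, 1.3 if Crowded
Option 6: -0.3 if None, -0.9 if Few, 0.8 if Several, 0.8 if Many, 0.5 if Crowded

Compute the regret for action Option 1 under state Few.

Best payoff under Few is 0.9.
Regret = 0.9 − (-0.6) = 1.5.

1.5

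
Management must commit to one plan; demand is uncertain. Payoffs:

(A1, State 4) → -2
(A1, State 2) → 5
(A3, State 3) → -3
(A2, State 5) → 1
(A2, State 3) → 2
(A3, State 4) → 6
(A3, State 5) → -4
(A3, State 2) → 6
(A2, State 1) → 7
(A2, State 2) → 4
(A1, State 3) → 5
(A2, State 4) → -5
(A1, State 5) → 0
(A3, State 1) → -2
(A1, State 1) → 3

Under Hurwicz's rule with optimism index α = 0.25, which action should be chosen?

A1

A1: 0.25·5 + 0.75·(-2) = -0.25
A2: 0.25·7 + 0.75·(-5) = -2
A3: 0.25·6 + 0.75·(-4) = -1.5
Highest Hurwicz score = -0.25 → A1.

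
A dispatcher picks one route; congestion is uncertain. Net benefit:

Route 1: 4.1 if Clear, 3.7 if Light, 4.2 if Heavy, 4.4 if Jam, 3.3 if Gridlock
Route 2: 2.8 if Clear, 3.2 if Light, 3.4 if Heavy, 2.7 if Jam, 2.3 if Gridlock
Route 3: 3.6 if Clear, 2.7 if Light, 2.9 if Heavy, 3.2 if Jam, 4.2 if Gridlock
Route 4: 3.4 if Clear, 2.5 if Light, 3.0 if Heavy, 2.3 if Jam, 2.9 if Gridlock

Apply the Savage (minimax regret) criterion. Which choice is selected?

Column bests: Clear=4.1, Light=3.7, Heavy=4.2, Jam=4.4, Gridlock=4.2.
Route 1 regrets: 0.0, 0.0, 0.0, 0.0, 0.9 → max 0.9
Route 2 regrets: 1.3, 0.5, 0.8, 1.7, 1.9 → max 1.9
Route 3 regrets: 0.5, 1.0, 1.3, 1.2, 0.0 → max 1.3
Route 4 regrets: 0.7, 1.2, 1.2, 2.1, 1.3 → max 2.1
Smallest max regret = 0.9 → Route 1.

Route 1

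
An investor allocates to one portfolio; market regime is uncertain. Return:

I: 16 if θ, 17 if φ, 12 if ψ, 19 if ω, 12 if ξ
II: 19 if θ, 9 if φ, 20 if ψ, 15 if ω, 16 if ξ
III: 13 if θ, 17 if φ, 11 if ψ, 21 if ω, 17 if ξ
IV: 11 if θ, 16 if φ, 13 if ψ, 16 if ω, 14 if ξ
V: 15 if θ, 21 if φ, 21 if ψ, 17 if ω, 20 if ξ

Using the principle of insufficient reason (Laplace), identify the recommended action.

V

Row averages: I=15.2, II=15.8, III=15.8, IV=14, V=18.8
Highest average = 18.8 → V.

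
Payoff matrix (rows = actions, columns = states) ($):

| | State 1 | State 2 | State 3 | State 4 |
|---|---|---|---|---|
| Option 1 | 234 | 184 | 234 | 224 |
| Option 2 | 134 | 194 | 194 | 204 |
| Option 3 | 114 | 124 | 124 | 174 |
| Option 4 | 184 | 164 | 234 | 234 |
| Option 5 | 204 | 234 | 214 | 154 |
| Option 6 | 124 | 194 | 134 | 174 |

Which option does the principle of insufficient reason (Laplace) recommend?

Row averages: Option 1=219, Option 2=181.5, Option 3=134, Option 4=204, Option 5=201.5, Option 6=156.5
Highest average = 219 → Option 1.

Option 1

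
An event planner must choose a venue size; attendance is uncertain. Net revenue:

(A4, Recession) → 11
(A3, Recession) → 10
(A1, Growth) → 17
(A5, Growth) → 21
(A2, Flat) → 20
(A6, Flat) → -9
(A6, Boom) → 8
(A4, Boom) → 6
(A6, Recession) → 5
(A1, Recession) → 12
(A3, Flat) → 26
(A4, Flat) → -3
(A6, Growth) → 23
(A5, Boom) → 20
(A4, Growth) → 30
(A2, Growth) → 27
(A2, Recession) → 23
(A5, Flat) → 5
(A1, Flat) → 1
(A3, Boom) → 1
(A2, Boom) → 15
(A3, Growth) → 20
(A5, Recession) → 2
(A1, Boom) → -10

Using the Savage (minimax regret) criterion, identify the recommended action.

A2

Column bests: Recession=23, Flat=26, Growth=30, Boom=20.
A1 regrets: 11, 25, 13, 30 → max 30
A2 regrets: 0, 6, 3, 5 → max 6
A3 regrets: 13, 0, 10, 19 → max 19
A4 regrets: 12, 29, 0, 14 → max 29
A5 regrets: 21, 21, 9, 0 → max 21
A6 regrets: 18, 35, 7, 12 → max 35
Smallest max regret = 6 → A2.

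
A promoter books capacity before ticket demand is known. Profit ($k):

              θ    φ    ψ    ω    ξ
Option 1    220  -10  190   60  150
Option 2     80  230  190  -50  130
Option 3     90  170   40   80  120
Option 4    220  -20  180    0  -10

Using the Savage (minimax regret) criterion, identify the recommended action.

Option 2

Column bests: θ=220, φ=230, ψ=190, ω=80, ξ=150.
Option 1 regrets: 0, 240, 0, 20, 0 → max 240
Option 2 regrets: 140, 0, 0, 130, 20 → max 140
Option 3 regrets: 130, 60, 150, 0, 30 → max 150
Option 4 regrets: 0, 250, 10, 80, 160 → max 250
Smallest max regret = 140 → Option 2.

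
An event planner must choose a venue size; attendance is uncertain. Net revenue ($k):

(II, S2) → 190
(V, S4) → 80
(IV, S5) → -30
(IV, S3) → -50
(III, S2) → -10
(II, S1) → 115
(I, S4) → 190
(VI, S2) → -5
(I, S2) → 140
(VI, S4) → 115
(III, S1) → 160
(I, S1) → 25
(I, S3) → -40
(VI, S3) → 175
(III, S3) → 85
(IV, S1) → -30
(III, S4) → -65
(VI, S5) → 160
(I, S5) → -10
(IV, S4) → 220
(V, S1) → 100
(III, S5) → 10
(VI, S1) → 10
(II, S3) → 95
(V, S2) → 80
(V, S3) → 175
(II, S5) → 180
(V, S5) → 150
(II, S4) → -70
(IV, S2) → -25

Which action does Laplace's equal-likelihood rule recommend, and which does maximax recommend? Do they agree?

laplace → V; maximax → IV (disagree)

Row averages: I=61, II=102, III=36, IV=17, V=117, VI=91
Highest average = 117 → V.
Row maxima: I=190, II=190, III=160, IV=220, V=175, VI=175
Best best-case = 220 → IV.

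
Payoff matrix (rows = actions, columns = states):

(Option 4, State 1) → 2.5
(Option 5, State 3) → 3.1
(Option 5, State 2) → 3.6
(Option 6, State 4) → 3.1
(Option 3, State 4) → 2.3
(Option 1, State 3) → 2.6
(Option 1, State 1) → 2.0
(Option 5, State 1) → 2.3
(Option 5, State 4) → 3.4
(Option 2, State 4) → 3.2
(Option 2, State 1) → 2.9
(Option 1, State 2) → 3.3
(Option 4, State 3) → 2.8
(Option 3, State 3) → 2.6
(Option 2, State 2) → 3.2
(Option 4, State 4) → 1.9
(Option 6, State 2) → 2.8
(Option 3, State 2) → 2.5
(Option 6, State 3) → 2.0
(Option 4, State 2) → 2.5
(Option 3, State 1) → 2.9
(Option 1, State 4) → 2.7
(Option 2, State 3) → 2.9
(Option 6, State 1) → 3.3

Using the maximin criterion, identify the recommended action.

Option 2

Row minima: Option 1=2.0, Option 2=2.9, Option 3=2.3, Option 4=1.9, Option 5=2.3, Option 6=2.0
Best worst-case = 2.9 → Option 2.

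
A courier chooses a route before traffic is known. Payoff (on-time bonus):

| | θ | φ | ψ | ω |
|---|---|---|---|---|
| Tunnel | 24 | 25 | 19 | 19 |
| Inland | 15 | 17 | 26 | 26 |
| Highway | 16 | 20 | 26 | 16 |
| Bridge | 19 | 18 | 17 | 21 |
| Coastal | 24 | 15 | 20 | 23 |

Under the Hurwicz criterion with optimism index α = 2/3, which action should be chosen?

Tunnel

Tunnel: 2/3·25 + 1/3·19 = 23
Inland: 2/3·26 + 1/3·15 = 67/3
Highway: 2/3·26 + 1/3·16 = 68/3
Bridge: 2/3·21 + 1/3·17 = 59/3
Coastal: 2/3·24 + 1/3·15 = 21
Highest Hurwicz score = 23 → Tunnel.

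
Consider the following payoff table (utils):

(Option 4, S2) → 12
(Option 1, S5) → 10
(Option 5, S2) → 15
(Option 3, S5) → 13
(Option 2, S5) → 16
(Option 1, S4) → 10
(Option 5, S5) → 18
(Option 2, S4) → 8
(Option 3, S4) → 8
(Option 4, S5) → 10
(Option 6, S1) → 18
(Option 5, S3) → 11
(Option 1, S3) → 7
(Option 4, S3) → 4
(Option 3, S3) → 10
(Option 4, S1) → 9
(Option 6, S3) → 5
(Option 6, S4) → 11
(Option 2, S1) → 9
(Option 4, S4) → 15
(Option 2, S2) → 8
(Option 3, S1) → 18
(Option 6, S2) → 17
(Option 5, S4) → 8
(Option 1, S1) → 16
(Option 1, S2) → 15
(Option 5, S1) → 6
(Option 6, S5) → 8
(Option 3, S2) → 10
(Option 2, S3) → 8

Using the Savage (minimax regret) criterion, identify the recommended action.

Column bests: S1=18, S2=17, S3=11, S4=15, S5=18.
Option 1 regrets: 2, 2, 4, 5, 8 → max 8
Option 2 regrets: 9, 9, 3, 7, 2 → max 9
Option 3 regrets: 0, 7, 1, 7, 5 → max 7
Option 4 regrets: 9, 5, 7, 0, 8 → max 9
Option 5 regrets: 12, 2, 0, 7, 0 → max 12
Option 6 regrets: 0, 0, 6, 4, 10 → max 10
Smallest max regret = 7 → Option 3.

Option 3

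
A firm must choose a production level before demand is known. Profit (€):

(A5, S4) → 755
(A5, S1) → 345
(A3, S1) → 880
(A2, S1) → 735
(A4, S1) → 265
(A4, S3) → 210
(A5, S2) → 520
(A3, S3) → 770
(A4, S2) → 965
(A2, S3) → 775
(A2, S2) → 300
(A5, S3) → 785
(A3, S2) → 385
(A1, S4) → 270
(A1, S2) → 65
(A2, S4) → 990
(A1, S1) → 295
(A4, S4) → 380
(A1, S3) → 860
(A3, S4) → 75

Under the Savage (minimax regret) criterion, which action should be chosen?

Column bests: S1=880, S2=965, S3=860, S4=990.
A1 regrets: 585, 900, 0, 720 → max 900
A2 regrets: 145, 665, 85, 0 → max 665
A3 regrets: 0, 580, 90, 915 → max 915
A4 regrets: 615, 0, 650, 610 → max 650
A5 regrets: 535, 445, 75, 235 → max 535
Smallest max regret = 535 → A5.

A5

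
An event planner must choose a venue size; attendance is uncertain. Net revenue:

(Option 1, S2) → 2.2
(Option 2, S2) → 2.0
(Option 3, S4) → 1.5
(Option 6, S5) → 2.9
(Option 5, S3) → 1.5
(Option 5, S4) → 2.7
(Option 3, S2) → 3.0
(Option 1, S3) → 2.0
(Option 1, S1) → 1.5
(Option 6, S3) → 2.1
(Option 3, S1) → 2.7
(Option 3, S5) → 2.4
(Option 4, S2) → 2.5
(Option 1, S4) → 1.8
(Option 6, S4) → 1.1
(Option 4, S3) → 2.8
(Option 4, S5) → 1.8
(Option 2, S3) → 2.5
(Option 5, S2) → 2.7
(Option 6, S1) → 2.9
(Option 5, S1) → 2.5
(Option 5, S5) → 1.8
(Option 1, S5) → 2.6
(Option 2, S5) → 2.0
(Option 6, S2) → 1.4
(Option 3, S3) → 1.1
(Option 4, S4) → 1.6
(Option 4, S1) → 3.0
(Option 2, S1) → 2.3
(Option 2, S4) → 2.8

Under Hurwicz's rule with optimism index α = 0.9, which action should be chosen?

Option 1: 0.9·2.6 + 0.1·1.5 = 2.49
Option 2: 0.9·2.8 + 0.1·2.0 = 2.72
Option 3: 0.9·3.0 + 0.1·1.1 = 2.81
Option 4: 0.9·3.0 + 0.1·1.6 = 2.86
Option 5: 0.9·2.7 + 0.1·1.5 = 2.58
Option 6: 0.9·2.9 + 0.1·1.1 = 2.72
Highest Hurwicz score = 2.86 → Option 4.

Option 4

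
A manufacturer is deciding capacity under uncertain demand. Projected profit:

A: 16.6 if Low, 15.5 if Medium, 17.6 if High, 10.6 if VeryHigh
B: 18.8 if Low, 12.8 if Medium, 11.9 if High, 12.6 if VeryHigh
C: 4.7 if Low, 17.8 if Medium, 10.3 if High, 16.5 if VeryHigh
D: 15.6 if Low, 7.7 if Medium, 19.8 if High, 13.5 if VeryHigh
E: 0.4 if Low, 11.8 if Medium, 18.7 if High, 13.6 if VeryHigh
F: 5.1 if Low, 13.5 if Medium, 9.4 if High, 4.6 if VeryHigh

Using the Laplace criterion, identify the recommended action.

Row averages: A=15.075, B=14.025, C=12.325, D=14.15, E=11.125, F=8.15
Highest average = 15.075 → A.

A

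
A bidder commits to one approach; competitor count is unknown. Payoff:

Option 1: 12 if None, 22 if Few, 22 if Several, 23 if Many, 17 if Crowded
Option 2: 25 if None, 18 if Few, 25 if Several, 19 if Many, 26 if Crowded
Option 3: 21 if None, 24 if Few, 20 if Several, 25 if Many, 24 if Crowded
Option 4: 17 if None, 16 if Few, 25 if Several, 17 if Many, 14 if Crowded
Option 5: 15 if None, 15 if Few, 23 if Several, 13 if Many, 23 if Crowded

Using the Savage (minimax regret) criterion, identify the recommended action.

Option 3

Column bests: None=25, Few=24, Several=25, Many=25, Crowded=26.
Option 1 regrets: 13, 2, 3, 2, 9 → max 13
Option 2 regrets: 0, 6, 0, 6, 0 → max 6
Option 3 regrets: 4, 0, 5, 0, 2 → max 5
Option 4 regrets: 8, 8, 0, 8, 12 → max 12
Option 5 regrets: 10, 9, 2, 12, 3 → max 12
Smallest max regret = 5 → Option 3.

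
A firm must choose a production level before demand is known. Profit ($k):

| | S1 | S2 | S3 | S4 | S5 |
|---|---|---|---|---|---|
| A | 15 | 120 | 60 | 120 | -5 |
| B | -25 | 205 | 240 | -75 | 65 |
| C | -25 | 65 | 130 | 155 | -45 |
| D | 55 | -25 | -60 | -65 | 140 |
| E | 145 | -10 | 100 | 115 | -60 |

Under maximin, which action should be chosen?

A

Row minima: A=-5, B=-75, C=-45, D=-65, E=-60
Best worst-case = -5 → A.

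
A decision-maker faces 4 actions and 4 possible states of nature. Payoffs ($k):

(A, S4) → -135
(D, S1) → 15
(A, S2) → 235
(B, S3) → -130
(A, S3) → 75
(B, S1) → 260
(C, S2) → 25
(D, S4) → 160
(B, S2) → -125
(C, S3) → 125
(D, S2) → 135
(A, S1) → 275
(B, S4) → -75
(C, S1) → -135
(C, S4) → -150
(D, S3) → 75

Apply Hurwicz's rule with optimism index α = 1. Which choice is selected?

A: 1·275 + 0·(-135) = 275
B: 1·260 + 0·(-130) = 260
C: 1·125 + 0·(-150) = 125
D: 1·160 + 0·15 = 160
Highest Hurwicz score = 275 → A.

A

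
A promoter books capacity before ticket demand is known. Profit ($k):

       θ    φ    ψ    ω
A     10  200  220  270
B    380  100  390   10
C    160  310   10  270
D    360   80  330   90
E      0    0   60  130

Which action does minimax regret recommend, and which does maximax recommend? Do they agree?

minimax regret → D; maximax → B (disagree)

Column bests: θ=380, φ=310, ψ=390, ω=270.
A regrets: 370, 110, 170, 0 → max 370
B regrets: 0, 210, 0, 260 → max 260
C regrets: 220, 0, 380, 0 → max 380
D regrets: 20, 230, 60, 180 → max 230
E regrets: 380, 310, 330, 140 → max 380
Smallest max regret = 230 → D.
Row maxima: A=270, B=390, C=310, D=360, E=130
Best best-case = 390 → B.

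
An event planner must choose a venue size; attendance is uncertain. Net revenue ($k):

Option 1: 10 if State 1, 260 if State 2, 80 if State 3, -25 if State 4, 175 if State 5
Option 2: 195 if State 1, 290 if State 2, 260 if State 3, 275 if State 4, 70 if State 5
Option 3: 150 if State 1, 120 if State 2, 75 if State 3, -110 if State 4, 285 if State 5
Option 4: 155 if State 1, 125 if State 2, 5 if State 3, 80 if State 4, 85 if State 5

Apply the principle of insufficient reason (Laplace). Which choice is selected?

Row averages: Option 1=100, Option 2=218, Option 3=104, Option 4=90
Highest average = 218 → Option 2.

Option 2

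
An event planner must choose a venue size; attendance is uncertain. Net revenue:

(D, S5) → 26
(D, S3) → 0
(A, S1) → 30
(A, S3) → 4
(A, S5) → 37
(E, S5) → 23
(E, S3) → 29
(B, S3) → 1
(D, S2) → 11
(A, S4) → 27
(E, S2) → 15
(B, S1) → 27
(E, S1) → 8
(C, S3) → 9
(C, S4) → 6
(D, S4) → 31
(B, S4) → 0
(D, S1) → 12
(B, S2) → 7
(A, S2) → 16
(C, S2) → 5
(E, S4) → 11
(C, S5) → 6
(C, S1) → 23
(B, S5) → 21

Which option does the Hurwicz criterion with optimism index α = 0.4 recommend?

A: 0.4·37 + 0.6·4 = 17.2
B: 0.4·27 + 0.6·0 = 10.8
C: 0.4·23 + 0.6·5 = 12.2
D: 0.4·31 + 0.6·0 = 12.4
E: 0.4·29 + 0.6·8 = 16.4
Highest Hurwicz score = 17.2 → A.

A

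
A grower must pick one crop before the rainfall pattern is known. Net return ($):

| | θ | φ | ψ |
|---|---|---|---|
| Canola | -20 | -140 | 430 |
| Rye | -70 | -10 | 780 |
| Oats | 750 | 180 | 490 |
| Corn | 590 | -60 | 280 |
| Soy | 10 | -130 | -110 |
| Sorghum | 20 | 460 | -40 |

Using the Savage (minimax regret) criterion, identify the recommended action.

Column bests: θ=750, φ=460, ψ=780.
Canola regrets: 770, 600, 350 → max 770
Rye regrets: 820, 470, 0 → max 820
Oats regrets: 0, 280, 290 → max 290
Corn regrets: 160, 520, 500 → max 520
Soy regrets: 740, 590, 890 → max 890
Sorghum regrets: 730, 0, 820 → max 820
Smallest max regret = 290 → Oats.

Oats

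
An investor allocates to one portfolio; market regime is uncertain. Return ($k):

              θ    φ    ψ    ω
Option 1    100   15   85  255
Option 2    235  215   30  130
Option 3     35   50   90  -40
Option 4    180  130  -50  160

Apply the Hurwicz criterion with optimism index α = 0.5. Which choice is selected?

Option 1: 0.5·255 + 0.5·15 = 135
Option 2: 0.5·235 + 0.5·30 = 132.5
Option 3: 0.5·90 + 0.5·(-40) = 25
Option 4: 0.5·180 + 0.5·(-50) = 65
Highest Hurwicz score = 135 → Option 1.

Option 1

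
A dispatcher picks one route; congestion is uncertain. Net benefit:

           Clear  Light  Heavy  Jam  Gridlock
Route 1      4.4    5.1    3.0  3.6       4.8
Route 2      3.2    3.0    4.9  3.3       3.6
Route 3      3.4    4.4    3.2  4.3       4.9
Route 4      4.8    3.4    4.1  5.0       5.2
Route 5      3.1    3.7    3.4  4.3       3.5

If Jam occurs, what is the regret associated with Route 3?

0.7

Best payoff under Jam is 5.0.
Regret = 5.0 − 4.3 = 0.7.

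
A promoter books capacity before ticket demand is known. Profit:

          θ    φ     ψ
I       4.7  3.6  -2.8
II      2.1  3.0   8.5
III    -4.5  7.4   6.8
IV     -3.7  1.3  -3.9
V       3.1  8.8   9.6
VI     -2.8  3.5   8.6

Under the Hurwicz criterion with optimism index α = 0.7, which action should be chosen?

V

I: 0.7·4.7 + 0.3·(-2.8) = 2.45
II: 0.7·8.5 + 0.3·2.1 = 6.58
III: 0.7·7.4 + 0.3·(-4.5) = 3.83
IV: 0.7·1.3 + 0.3·(-3.9) = -0.26
V: 0.7·9.6 + 0.3·3.1 = 7.65
VI: 0.7·8.6 + 0.3·(-2.8) = 5.18
Highest Hurwicz score = 7.65 → V.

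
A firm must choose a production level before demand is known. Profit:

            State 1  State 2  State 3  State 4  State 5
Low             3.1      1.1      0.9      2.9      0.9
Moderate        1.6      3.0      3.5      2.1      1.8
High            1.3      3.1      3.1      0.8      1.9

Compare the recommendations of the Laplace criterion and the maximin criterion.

Row averages: Low=1.78, Moderate=2.4, High=2.04
Highest average = 2.4 → Moderate.
Row minima: Low=0.9, Moderate=1.6, High=0.8
Best worst-case = 1.6 → Moderate.

laplace → Moderate; maximin → Moderate (agree)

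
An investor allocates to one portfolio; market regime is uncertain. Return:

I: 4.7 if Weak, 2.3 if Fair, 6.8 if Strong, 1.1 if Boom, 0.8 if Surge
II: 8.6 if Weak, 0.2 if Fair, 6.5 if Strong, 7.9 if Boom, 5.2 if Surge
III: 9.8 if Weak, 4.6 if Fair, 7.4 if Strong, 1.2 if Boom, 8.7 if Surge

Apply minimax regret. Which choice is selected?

II

Column bests: Weak=9.8, Fair=4.6, Strong=7.4, Boom=7.9, Surge=8.7.
I regrets: 5.1, 2.3, 0.6, 6.8, 7.9 → max 7.9
II regrets: 1.2, 4.4, 0.9, 0.0, 3.5 → max 4.4
III regrets: 0.0, 0.0, 0.0, 6.7, 0.0 → max 6.7
Smallest max regret = 4.4 → II.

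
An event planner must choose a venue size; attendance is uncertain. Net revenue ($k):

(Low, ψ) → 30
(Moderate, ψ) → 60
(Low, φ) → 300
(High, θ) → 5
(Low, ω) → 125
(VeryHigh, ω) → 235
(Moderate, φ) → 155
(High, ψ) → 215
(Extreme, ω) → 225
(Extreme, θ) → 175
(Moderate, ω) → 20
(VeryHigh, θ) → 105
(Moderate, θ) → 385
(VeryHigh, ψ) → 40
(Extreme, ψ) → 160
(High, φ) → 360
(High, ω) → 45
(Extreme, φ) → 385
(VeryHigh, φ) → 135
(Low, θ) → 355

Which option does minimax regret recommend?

Column bests: θ=385, φ=385, ψ=215, ω=235.
Low regrets: 30, 85, 185, 110 → max 185
Moderate regrets: 0, 230, 155, 215 → max 230
High regrets: 380, 25, 0, 190 → max 380
VeryHigh regrets: 280, 250, 175, 0 → max 280
Extreme regrets: 210, 0, 55, 10 → max 210
Smallest max regret = 185 → Low.

Low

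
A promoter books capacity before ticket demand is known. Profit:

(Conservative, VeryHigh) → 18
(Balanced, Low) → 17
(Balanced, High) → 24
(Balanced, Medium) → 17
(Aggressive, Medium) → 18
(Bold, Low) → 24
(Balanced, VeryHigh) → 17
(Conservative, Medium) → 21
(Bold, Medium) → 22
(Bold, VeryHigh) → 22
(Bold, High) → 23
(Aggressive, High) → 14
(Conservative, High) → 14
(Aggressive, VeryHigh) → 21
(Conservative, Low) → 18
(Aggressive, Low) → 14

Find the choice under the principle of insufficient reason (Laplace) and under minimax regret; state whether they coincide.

Row averages: Conservative=17.75, Balanced=18.75, Aggressive=16.75, Bold=22.75
Highest average = 22.75 → Bold.
Column bests: Low=24, Medium=22, High=24, VeryHigh=22.
Conservative regrets: 6, 1, 10, 4 → max 10
Balanced regrets: 7, 5, 0, 5 → max 7
Aggressive regrets: 10, 4, 10, 1 → max 10
Bold regrets: 0, 0, 1, 0 → max 1
Smallest max regret = 1 → Bold.

laplace → Bold; minimax regret → Bold (agree)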